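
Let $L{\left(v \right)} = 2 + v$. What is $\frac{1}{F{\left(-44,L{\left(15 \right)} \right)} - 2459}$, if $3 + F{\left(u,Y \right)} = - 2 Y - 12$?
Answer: $- \frac{1}{2508} \approx -0.00039872$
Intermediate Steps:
$F{\left(u,Y \right)} = -15 - 2 Y$ ($F{\left(u,Y \right)} = -3 - \left(12 + 2 Y\right) = -15 - 2 Y$)
$\frac{1}{F{\left(-44,L{\left(15 \right)} \right)} - 2459} = \frac{1}{\left(-15 - 2 \left(2 + 15\right)\right) - 2459} = \frac{1}{\left(-15 - 34\right) - 2459} = \frac{1}{-49 - 2459} = \frac{1}{-2508} = - \frac{1}{2508}$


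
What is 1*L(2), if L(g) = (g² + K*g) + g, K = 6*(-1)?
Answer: -6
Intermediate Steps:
K = -6
L(g) = g² - 5*g (L(g) = (g² - 6*g) + g = g² - 5*g)
1*L(2) = 1*(2*(-5 + 2)) = 1*(2*(-3)) = 1*(-6) = -6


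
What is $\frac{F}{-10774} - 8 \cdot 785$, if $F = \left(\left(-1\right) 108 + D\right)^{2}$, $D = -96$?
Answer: $- \frac{33851168}{5387} \approx -6283.9$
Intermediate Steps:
$F = 41616$ ($F = \left(\left(-1\right) 108 - 96\right)^{2} = \left(-108 - 96\right)^{2} = \left(-204\right)^{2} = 41616$)
$\frac{F}{-10774} - 8 \cdot 785 = \frac{41616}{-10774} - 8 \cdot 785 = 41616 \left(- \frac{1}{10774}\right) - 6280 = - \frac{20808}{5387} - 6280 = - \frac{33851168}{5387}$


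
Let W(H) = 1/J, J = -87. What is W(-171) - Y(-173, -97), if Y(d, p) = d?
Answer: 15050/87 ≈ 172.99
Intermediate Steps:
W(H) = -1/87 (W(H) = 1/(-87) = -1/87)
W(-171) - Y(-173, -97) = -1/87 - 1*(-173) = -1/87 + 173 = 15050/87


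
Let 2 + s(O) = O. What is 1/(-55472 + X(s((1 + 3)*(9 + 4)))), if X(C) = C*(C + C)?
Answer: -1/50472 ≈ -1.9813e-5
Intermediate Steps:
s(O) = -2 + O
X(C) = 2*C² (X(C) = C*(2*C) = 2*C²)
1/(-55472 + X(s((1 + 3)*(9 + 4)))) = 1/(-55472 + 2*(-2 + (1 + 3)*(9 + 4))²) = 1/(-55472 + 2*(-2 + 4*13)²) = 1/(-55472 + 2*(-2 + 52)²) = 1/(-55472 + 2*50²) = 1/(-55472 + 2*2500) = 1/(-55472 + 5000) = 1/(-50472) = -1/50472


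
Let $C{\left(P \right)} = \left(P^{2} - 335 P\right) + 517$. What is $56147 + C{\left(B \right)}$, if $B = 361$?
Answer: $66050$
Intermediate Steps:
$C{\left(P \right)} = 517 + P^{2} - 335 P$
$56147 + C{\left(B \right)} = 56147 + \left(517 + 361^{2} - 120935\right) = 56147 + \left(517 + 130321 - 120935\right) = 56147 + 9903 = 66050$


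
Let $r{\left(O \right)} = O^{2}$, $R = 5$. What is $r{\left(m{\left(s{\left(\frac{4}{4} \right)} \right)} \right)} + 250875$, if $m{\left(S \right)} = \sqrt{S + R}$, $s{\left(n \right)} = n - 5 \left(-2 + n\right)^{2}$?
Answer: $250876$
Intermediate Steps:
$m{\left(S \right)} = \sqrt{5 + S}$ ($m{\left(S \right)} = \sqrt{S + 5} = \sqrt{5 + S}$)
$r{\left(m{\left(s{\left(\frac{4}{4} \right)} \right)} \right)} + 250875 = \left(\sqrt{5 + \left(\frac{4}{4} - 5 \left(-2 + \frac{4}{4}\right)^{2}\right)}\right)^{2} + 250875 = \left(\sqrt{5 + \left(4 \cdot \frac{1}{4} - 5 \left(-2 + 4 \cdot \frac{1}{4}\right)^{2}\right)}\right)^{2} + 250875 = \left(\sqrt{5 + \left(1 - 5 \left(-2 + 1\right)^{2}\right)}\right)^{2} + 250875 = \left(\sqrt{5 + \left(1 - 5 \left(-1\right)^{2}\right)}\right)^{2} + 250875 = \left(\sqrt{5 + \left(1 - 5\right)}\right)^{2} + 250875 = \left(\sqrt{5 - 4}\right)^{2} + 250875 = \left(\sqrt{1}\right)^{2} + 250875 = 1^{2} + 250875 = 1 + 250875 = 250876$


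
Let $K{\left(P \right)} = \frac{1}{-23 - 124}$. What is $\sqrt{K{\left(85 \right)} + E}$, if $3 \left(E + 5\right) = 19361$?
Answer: $\frac{\sqrt{2843859}}{21} \approx 80.304$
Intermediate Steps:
$E = \frac{19346}{3}$ ($E = -5 + \frac{1}{3} \cdot 19361 = -5 + \frac{19361}{3} = \frac{19346}{3} \approx 6448.7$)
$K{\left(P \right)} = - \frac{1}{147}$ ($K{\left(P \right)} = \frac{1}{-147} = - \frac{1}{147}$)
$\sqrt{K{\left(85 \right)} + E} = \sqrt{- \frac{1}{147} + \frac{19346}{3}} = \sqrt{\frac{947953}{147}} = \frac{\sqrt{2843859}}{21}$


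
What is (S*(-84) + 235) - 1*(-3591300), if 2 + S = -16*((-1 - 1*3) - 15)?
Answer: 3566167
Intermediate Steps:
S = 302 (S = -2 - 16*((-1 - 1*3) - 15) = -2 - 16*((-1 - 3) - 15) = -2 - 16*(-4 - 15) = -2 - 16*(-19) = -2 + 304 = 302)
(S*(-84) + 235) - 1*(-3591300) = (302*(-84) + 235) - 1*(-3591300) = (-25368 + 235) + 3591300 = -25133 + 3591300 = 3566167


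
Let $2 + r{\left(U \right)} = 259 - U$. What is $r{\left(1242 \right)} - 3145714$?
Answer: $-3146699$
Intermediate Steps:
$r{\left(U \right)} = 257 - U$ ($r{\left(U \right)} = -2 - \left(-259 + U\right) = 257 - U$)
$r{\left(1242 \right)} - 3145714 = \left(257 - 1242\right) - 3145714 = -985 - 3145714 = -3146699$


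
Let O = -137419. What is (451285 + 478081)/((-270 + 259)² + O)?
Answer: -464683/68649 ≈ -6.7690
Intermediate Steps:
(451285 + 478081)/((-270 + 259)² + O) = (451285 + 478081)/((-270 + 259)² - 137419) = 929366/((-11)² - 137419) = 929366/(121 - 137419) = 929366/(-137298) = 929366*(-1/137298) = -464683/68649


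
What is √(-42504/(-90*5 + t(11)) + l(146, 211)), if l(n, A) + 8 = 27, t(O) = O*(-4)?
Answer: √6408415/247 ≈ 10.249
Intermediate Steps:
t(O) = -4*O
l(n, A) = 19 (l(n, A) = -8 + 27 = 19)
√(-42504/(-90*5 + t(11)) + l(146, 211)) = √(-42504/(-90*5 - 4*11) + 19) = √(-42504/(-450 - 44) + 19) = √(-42504/(-494) + 19) = √(-42504*(-1/494) + 19) = √(21252/247 + 19) = √(25945/247) = √6408415/247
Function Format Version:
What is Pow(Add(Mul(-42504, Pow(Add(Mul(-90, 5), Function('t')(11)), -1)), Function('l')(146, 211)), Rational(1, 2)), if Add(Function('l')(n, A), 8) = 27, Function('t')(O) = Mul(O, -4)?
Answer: Mul(Rational(1, 247), Pow(6408415, Rational(1, 2))) ≈ 10.249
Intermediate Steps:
Function('t')(O) = Mul(-4, O)
Function('l')(n, A) = 19 (Function('l')(n, A) = Add(-8, 27) = 19)
Pow(Add(Mul(-42504, Pow(Add(Mul(-90, 5), Function('t')(11)), -1)), Function('l')(146, 211)), Rational(1, 2)) = Pow(Add(Mul(-42504, Pow(Add(Mul(-90, 5), Mul(-4, 11)), -1)), 19), Rational(1, 2)) = Pow(Add(Mul(-42504, Pow(Add(-450, -44), -1)), 19), Rational(1, 2)) = Pow(Add(Mul(-42504, Pow(-494, -1)), 19), Rational(1, 2)) = Pow(Add(Mul(-42504, Rational(-1, 494)), 19), Rational(1, 2)) = Pow(Add(Rational(21252, 247), 19), Rational(1, 2)) = Pow(Rational(25945, 247), Rational(1, 2)) = Mul(Rational(1, 247), Pow(6408415, Rational(1, 2)))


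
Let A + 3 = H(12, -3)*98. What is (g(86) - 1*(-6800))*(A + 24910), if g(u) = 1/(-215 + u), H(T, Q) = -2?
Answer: 7225488163/43 ≈ 1.6803e+8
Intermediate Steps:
A = -199 (A = -3 - 2*98 = -3 - 196 = -199)
(g(86) - 1*(-6800))*(A + 24910) = (1/(-215 + 86) - 1*(-6800))*(-199 + 24910) = (1/(-129) + 6800)*24711 = (-1/129 + 6800)*24711 = (877199/129)*24711 = 7225488163/43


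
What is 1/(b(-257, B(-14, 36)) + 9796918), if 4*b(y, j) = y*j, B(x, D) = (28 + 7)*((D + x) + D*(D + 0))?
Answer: 2/13666131 ≈ 1.4635e-7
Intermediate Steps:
B(x, D) = 35*D + 35*x + 35*D**2 (B(x, D) = 35*((D + x) + D*D) = 35*((D + x) + D**2) = 35*(D + x + D**2) = 35*D + 35*x + 35*D**2)
b(y, j) = j*y/4 (b(y, j) = (y*j)/4 = (j*y)/4 = j*y/4)
1/(b(-257, B(-14, 36)) + 9796918) = 1/((1/4)*(35*36 + 35*(-14) + 35*36**2)*(-257) + 9796918) = 1/((1/4)*(1260 - 490 + 35*1296)*(-257) + 9796918) = 1/((1/4)*(1260 - 490 + 45360)*(-257) + 9796918) = 1/((1/4)*46130*(-257) + 9796918) = 1/(-5927705/2 + 9796918) = 1/(13666131/2) = 2/13666131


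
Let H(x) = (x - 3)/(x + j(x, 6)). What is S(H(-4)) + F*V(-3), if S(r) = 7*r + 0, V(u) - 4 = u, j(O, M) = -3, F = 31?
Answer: 38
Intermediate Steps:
H(x) = 1 (H(x) = (x - 3)/(x - 3) = (-3 + x)/(-3 + x) = 1)
V(u) = 4 + u
S(r) = 7*r
S(H(-4)) + F*V(-3) = 7*1 + 31*(4 - 3) = 7 + 31*1 = 7 + 31 = 38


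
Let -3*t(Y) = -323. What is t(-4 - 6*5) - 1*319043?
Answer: -956806/3 ≈ -3.1894e+5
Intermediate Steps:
t(Y) = 323/3 (t(Y) = -⅓*(-323) = 323/3)
t(-4 - 6*5) - 1*319043 = 323/3 - 1*319043 = 323/3 - 319043 = -956806/3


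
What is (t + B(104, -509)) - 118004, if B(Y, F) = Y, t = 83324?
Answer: -34576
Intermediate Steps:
(t + B(104, -509)) - 118004 = (83324 + 104) - 118004 = 83428 - 118004 = -34576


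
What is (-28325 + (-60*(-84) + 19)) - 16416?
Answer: -39682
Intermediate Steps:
(-28325 + (-60*(-84) + 19)) - 16416 = (-28325 + (5040 + 19)) - 16416 = (-28325 + 5059) - 16416 = -23266 - 16416 = -39682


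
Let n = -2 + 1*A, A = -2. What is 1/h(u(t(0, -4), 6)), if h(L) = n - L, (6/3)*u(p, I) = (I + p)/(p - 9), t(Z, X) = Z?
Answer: -3/11 ≈ -0.27273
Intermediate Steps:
u(p, I) = (I + p)/(2*(-9 + p)) (u(p, I) = ((I + p)/(p - 9))/2 = ((I + p)/(-9 + p))/2 = (I + p)/(2*(-9 + p)))
n = -4 (n = -2 + 1*(-2) = -2 - 2 = -4)
h(L) = -4 - L
1/h(u(t(0, -4), 6)) = 1/(-4 - (6 + 0)/(2*(-9 + 0))) = 1/(-4 - 6/(2*(-9))) = 1/(-4 - (-1)*6/(2*9)) = 1/(-4 - 1*(-1/3)) = 1/(-4 + 1/3) = 1/(-11/3) = -3/11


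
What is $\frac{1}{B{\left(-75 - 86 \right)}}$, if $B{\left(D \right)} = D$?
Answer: $- \frac{1}{161} \approx -0.0062112$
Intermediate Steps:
$\frac{1}{B{\left(-75 - 86 \right)}} = \frac{1}{-75 - 86} = \frac{1}{-161} = - \frac{1}{161}$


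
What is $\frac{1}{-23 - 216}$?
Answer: $- \frac{1}{239} \approx -0.0041841$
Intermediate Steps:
$\frac{1}{-23 - 216} = \frac{1}{-239} = - \frac{1}{239}$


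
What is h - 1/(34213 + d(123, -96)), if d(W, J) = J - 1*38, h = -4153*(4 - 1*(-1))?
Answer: -707650436/34079 ≈ -20765.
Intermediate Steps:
h = -20765 (h = -4153*(4 + 1) = -4153*5 = -20765)
d(W, J) = -38 + J (d(W, J) = J - 38 = -38 + J)
h - 1/(34213 + d(123, -96)) = -20765 - 1/(34213 + (-38 - 96)) = -20765 - 1/(34213 - 134) = -20765 - 1/34079 = -707650436/34079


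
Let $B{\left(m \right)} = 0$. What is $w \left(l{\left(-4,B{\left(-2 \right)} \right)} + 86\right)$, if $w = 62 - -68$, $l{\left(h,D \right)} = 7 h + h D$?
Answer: $7540$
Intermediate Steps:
$l{\left(h,D \right)} = 7 h + D h$
$w = 130$ ($w = 62 + 68 = 130$)
$w \left(l{\left(-4,B{\left(-2 \right)} \right)} + 86\right) = 130 \left(- 4 \left(7 + 0\right) + 86\right) = 130 \left(\left(-4\right) 7 + 86\right) = 130 \left(-28 + 86\right) = 130 \cdot 58 = 7540$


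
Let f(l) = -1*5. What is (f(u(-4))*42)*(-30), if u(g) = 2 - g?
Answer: 6300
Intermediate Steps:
f(l) = -5
(f(u(-4))*42)*(-30) = -5*42*(-30) = -210*(-30) = 6300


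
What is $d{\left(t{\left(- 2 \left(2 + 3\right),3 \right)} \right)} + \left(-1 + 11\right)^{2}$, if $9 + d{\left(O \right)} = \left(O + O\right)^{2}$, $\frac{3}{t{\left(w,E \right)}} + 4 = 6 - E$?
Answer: $127$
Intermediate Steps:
$t{\left(w,E \right)} = \frac{3}{2 - E}$ ($t{\left(w,E \right)} = \frac{3}{-4 - \left(-6 + E\right)} = \frac{3}{2 - E}$)
$d{\left(O \right)} = -9 + 4 O^{2}$ ($d{\left(O \right)} = -9 + \left(O + O\right)^{2} = -9 + \left(2 O\right)^{2} = -9 + 4 O^{2}$)
$d{\left(t{\left(- 2 \left(2 + 3\right),3 \right)} \right)} + \left(-1 + 11\right)^{2} = \left(-9 + 4 \left(- \frac{3}{-2 + 3}\right)^{2}\right) + \left(-1 + 11\right)^{2} = \left(-9 + 4 \left(- \frac{3}{1}\right)^{2}\right) + 10^{2} = \left(-9 + 4 \left(\left(-3\right) 1\right)^{2}\right) + 100 = \left(-9 + 4 \left(-3\right)^{2}\right) + 100 = \left(-9 + 4 \cdot 9\right) + 100 = \left(-9 + 36\right) + 100 = 27 + 100 = 127$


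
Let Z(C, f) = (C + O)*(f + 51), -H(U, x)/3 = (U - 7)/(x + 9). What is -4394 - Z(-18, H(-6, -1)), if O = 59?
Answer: -53479/8 ≈ -6684.9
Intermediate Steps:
H(U, x) = -3*(-7 + U)/(9 + x) (H(U, x) = -3*(U - 7)/(x + 9) = -3*(-7 + U)/(9 + x))
Z(C, f) = (51 + f)*(59 + C) (Z(C, f) = (C + 59)*(f + 51) = (59 + C)*(51 + f) = (51 + f)*(59 + C))
-4394 - Z(-18, H(-6, -1)) = -4394 - (3009 + 51*(-18) + 59*(3*(7 - 1*(-6))/(9 - 1)) - 54*(7 - 1*(-6))/(9 - 1)) = -4394 - (3009 - 918 + 59*(3*(7 + 6)/8) - 54*(7 + 6)/8) = -4394 - (3009 - 918 + 59*(3*(⅛)*13) - 54*13/8) = -4394 - (3009 - 918 + 59*(39/8) - 18*39/8) = -4394 - (3009 - 918 + 2301/8 - 351/4) = -4394 - 1*18327/8 = -4394 - 18327/8 = -53479/8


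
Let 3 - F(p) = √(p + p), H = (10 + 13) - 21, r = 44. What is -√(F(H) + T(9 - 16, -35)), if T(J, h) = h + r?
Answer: -√10 ≈ -3.1623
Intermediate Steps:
T(J, h) = 44 + h (T(J, h) = h + 44 = 44 + h)
H = 2 (H = 23 - 21 = 2)
F(p) = 3 - √2*√p (F(p) = 3 - √(p + p) = 3 - √(2*p) = 3 - √2*√p)
-√(F(H) + T(9 - 16, -35)) = -√((3 - √2*√2) + (44 - 35)) = -√((3 - 2) + 9) = -√(1 + 9) = -√10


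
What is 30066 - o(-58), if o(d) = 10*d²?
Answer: -3574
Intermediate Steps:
30066 - o(-58) = 30066 - 10*(-58)² = 30066 - 10*3364 = 30066 - 1*33640 = 30066 - 33640 = -3574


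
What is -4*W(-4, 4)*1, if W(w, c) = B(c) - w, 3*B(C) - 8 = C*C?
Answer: -48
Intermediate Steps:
B(C) = 8/3 + C**2/3 (B(C) = 8/3 + (C*C)/3 = 8/3 + C**2/3)
W(w, c) = 8/3 - w + c**2/3 (W(w, c) = (8/3 + c**2/3) - w = 8/3 - w + c**2/3)
-4*W(-4, 4)*1 = -4*(8/3 - 1*(-4) + (1/3)*4**2)*1 = -4*(8/3 + 4 + (1/3)*16)*1 = -4*(8/3 + 4 + 16/3)*1 = -4*12*1 = -48*1 = -48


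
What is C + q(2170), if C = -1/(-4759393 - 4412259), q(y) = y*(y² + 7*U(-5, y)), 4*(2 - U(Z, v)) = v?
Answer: 93643509811683861/9171652 ≈ 1.0210e+10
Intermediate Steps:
U(Z, v) = 2 - v/4
q(y) = y*(14 + y² - 7*y/4) (q(y) = y*(y² + 7*(2 - y/4)) = y*(y² + (14 - 7*y/4)) = y*(14 + y² - 7*y/4))
C = 1/9171652 (C = -1/(-9171652) = -1*(-1/9171652) = 1/9171652 ≈ 1.0903e-7)
C + q(2170) = 1/9171652 + (¼)*2170*(56 - 7*2170 + 4*2170²) = 1/9171652 + (¼)*2170*(56 - 15190 + 4*4708900) = 1/9171652 + (¼)*2170*(56 - 15190 + 18835600) = 1/9171652 + (¼)*2170*18820466 = 1/9171652 + 10210102805 = 93643509811683861/9171652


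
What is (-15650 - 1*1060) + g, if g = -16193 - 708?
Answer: -33611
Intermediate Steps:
g = -16901
(-15650 - 1*1060) + g = (-15650 - 1*1060) - 16901 = (-15650 - 1060) - 16901 = -16710 - 16901 = -33611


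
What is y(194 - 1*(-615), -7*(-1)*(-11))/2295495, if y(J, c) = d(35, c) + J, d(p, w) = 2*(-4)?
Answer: 89/255055 ≈ 0.00034894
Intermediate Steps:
d(p, w) = -8
y(J, c) = -8 + J
y(194 - 1*(-615), -7*(-1)*(-11))/2295495 = (-8 + (194 - 1*(-615)))/2295495 = (-8 + (194 + 615))*(1/2295495) = (-8 + 809)*(1/2295495) = 801*(1/2295495) = 89/255055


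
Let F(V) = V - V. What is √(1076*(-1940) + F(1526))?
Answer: 4*I*√130465 ≈ 1444.8*I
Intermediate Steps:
F(V) = 0
√(1076*(-1940) + F(1526)) = √(1076*(-1940) + 0) = √(-2087440 + 0) = √(-2087440) = 4*I*√130465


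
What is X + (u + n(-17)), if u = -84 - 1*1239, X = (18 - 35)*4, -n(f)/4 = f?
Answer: -1323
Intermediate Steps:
n(f) = -4*f
X = -68 (X = -17*4 = -68)
u = -1323 (u = -84 - 1239 = -1323)
X + (u + n(-17)) = -68 + (-1323 - 4*(-17)) = -68 + (-1323 + 68) = -68 - 1255 = -1323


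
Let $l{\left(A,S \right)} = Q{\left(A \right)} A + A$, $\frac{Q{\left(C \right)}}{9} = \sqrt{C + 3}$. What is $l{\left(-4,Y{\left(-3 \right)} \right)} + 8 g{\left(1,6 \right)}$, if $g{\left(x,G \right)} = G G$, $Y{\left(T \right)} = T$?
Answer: $284 - 36 i \approx 284.0 - 36.0 i$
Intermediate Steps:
$Q{\left(C \right)} = 9 \sqrt{3 + C}$ ($Q{\left(C \right)} = 9 \sqrt{C + 3} = 9 \sqrt{3 + C}$)
$l{\left(A,S \right)} = A + 9 A \sqrt{3 + A}$ ($l{\left(A,S \right)} = 9 \sqrt{3 + A} A + A = 9 A \sqrt{3 + A} + A = A + 9 A \sqrt{3 + A}$)
$g{\left(x,G \right)} = G^{2}$
$l{\left(-4,Y{\left(-3 \right)} \right)} + 8 g{\left(1,6 \right)} = - 4 \left(1 + 9 \sqrt{3 - 4}\right) + 8 \cdot 6^{2} = - 4 \left(1 + 9 \sqrt{-1}\right) + 8 \cdot 36 = - 4 \left(1 + 9 i\right) + 288 = \left(-4 - 36 i\right) + 288 = 284 - 36 i$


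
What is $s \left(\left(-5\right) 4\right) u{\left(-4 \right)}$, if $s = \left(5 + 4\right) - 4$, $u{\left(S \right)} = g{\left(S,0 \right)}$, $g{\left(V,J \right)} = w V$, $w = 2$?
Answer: $800$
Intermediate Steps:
$g{\left(V,J \right)} = 2 V$
$u{\left(S \right)} = 2 S$
$s = 5$ ($s = 9 - 4 = 5$)
$s \left(\left(-5\right) 4\right) u{\left(-4 \right)} = 5 \left(\left(-5\right) 4\right) 2 \left(-4\right) = 5 \left(-20\right) \left(-8\right) = \left(-100\right) \left(-8\right) = 800$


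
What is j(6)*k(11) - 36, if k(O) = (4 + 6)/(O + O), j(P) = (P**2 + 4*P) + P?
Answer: -6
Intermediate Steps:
j(P) = P**2 + 5*P
k(O) = 5/O (k(O) = 10/((2*O)) = 10*(1/(2*O)) = 5/O)
j(6)*k(11) - 36 = (6*(5 + 6))*(5/11) - 36 = (6*11)*(5*(1/11)) - 36 = 66*(5/11) - 36 = 30 - 36 = -6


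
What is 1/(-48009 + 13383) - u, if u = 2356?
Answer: -81578857/34626 ≈ -2356.0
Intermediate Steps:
1/(-48009 + 13383) - u = 1/(-48009 + 13383) - 1*2356 = 1/(-34626) - 2356 = -1/34626 - 2356 = -81578857/34626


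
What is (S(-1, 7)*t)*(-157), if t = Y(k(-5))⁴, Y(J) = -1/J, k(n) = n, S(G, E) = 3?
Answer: -471/625 ≈ -0.75360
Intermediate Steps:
Y(J) = -1/J
t = 1/625 (t = (-1/(-5))⁴ = (-1*(-⅕))⁴ = (⅕)⁴ = 1/625 ≈ 0.0016000)
(S(-1, 7)*t)*(-157) = (3*(1/625))*(-157) = (3/625)*(-157) = -471/625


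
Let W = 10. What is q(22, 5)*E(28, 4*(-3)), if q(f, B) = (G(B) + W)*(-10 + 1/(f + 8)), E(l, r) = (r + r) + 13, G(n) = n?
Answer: 3289/2 ≈ 1644.5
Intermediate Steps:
E(l, r) = 13 + 2*r (E(l, r) = 2*r + 13 = 13 + 2*r)
q(f, B) = (-10 + 1/(8 + f))*(10 + B) (q(f, B) = (B + 10)*(-10 + 1/(f + 8)) = (10 + B)*(-10 + 1/(8 + f)) = (-10 + 1/(8 + f))*(10 + B))
q(22, 5)*E(28, 4*(-3)) = ((-790 - 100*22 - 79*5 - 10*5*22)/(8 + 22))*(13 + 2*(4*(-3))) = ((-790 - 2200 - 395 - 1100)/30)*(13 + 2*(-12)) = ((1/30)*(-4485))*(13 - 24) = -299/2*(-11) = 3289/2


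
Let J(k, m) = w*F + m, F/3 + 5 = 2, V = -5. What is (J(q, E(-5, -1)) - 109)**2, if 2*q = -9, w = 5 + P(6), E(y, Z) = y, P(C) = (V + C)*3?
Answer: 34596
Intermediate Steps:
P(C) = -15 + 3*C (P(C) = (-5 + C)*3 = -15 + 3*C)
F = -9 (F = -15 + 3*2 = -15 + 6 = -9)
w = 8 (w = 5 + (-15 + 3*6) = 5 + (-15 + 18) = 5 + 3 = 8)
q = -9/2 (q = (1/2)*(-9) = -9/2 ≈ -4.5000)
J(k, m) = -72 + m (J(k, m) = 8*(-9) + m = -72 + m)
(J(q, E(-5, -1)) - 109)**2 = ((-72 - 5) - 109)**2 = (-77 - 109)**2 = (-186)**2 = 34596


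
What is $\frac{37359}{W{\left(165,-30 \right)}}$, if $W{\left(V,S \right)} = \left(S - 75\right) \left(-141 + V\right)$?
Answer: $- \frac{593}{40} \approx -14.825$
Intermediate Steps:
$W{\left(V,S \right)} = \left(-141 + V\right) \left(-75 + S\right)$ ($W{\left(V,S \right)} = \left(-75 + S\right) \left(-141 + V\right) = \left(-141 + V\right) \left(-75 + S\right)$)
$\frac{37359}{W{\left(165,-30 \right)}} = \frac{37359}{10575 - -4230 - 12375 - 4950} = \frac{37359}{10575 + 4230 - 12375 - 4950} = \frac{37359}{-2520} = 37359 \left(- \frac{1}{2520}\right) = - \frac{593}{40}$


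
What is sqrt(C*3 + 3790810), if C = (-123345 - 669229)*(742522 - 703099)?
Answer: 2*I*sqrt(23433285899) ≈ 3.0616e+5*I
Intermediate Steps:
C = -31245644802 (C = -792574*39423 = -31245644802)
sqrt(C*3 + 3790810) = sqrt(-31245644802*3 + 3790810) = sqrt(-93736934406 + 3790810) = sqrt(-93733143596) = 2*I*sqrt(23433285899)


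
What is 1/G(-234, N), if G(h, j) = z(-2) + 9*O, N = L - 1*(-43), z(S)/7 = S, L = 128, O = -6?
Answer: -1/68 ≈ -0.014706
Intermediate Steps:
z(S) = 7*S
N = 171 (N = 128 - 1*(-43) = 128 + 43 = 171)
G(h, j) = -68 (G(h, j) = 7*(-2) + 9*(-6) = -14 - 54 = -68)
1/G(-234, N) = 1/(-68) = -1/68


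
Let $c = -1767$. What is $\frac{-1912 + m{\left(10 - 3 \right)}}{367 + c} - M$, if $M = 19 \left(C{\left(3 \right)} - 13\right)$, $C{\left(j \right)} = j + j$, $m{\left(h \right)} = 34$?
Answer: $\frac{94039}{700} \approx 134.34$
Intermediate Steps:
$C{\left(j \right)} = 2 j$
$M = -133$ ($M = 19 \left(2 \cdot 3 - 13\right) = 19 \left(6 - 13\right) = 19 \left(-7\right) = -133$)
$\frac{-1912 + m{\left(10 - 3 \right)}}{367 + c} - M = \frac{-1912 + 34}{367 - 1767} - -133 = - \frac{1878}{-1400} + 133 = \left(-1878\right) \left(- \frac{1}{1400}\right) + 133 = \frac{939}{700} + 133 = \frac{94039}{700}$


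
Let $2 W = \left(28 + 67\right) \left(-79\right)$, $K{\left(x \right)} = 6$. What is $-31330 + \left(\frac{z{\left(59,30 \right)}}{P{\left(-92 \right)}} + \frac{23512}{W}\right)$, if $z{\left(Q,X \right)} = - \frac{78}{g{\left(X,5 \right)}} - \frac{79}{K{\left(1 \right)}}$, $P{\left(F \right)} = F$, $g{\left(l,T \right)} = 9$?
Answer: $- \frac{129817644893}{4142760} \approx -31336.0$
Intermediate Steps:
$W = - \frac{7505}{2}$ ($W = \frac{\left(28 + 67\right) \left(-79\right)}{2} = \frac{95 \left(-79\right)}{2} = \frac{1}{2} \left(-7505\right) = - \frac{7505}{2} \approx -3752.5$)
$z{\left(Q,X \right)} = - \frac{131}{6}$ ($z{\left(Q,X \right)} = - \frac{78}{9} - \frac{79}{6} = \left(-78\right) \frac{1}{9} - \frac{79}{6} = - \frac{26}{3} - \frac{79}{6} = - \frac{131}{6}$)
$-31330 + \left(\frac{z{\left(59,30 \right)}}{P{\left(-92 \right)}} + \frac{23512}{W}\right) = -31330 + \left(- \frac{131}{6 \left(-92\right)} + \frac{23512}{- \frac{7505}{2}}\right) = -31330 + \left(\left(- \frac{131}{6}\right) \left(- \frac{1}{92}\right) + 23512 \left(- \frac{2}{7505}\right)\right) = -31330 + \left(\frac{131}{552} - \frac{47024}{7505}\right) = -31330 - \frac{24974093}{4142760} = - \frac{129817644893}{4142760}$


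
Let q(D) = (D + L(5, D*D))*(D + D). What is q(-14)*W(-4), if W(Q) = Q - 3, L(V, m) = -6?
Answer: -3920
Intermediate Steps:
W(Q) = -3 + Q
q(D) = 2*D*(-6 + D) (q(D) = (D - 6)*(D + D) = (-6 + D)*(2*D) = 2*D*(-6 + D))
q(-14)*W(-4) = (2*(-14)*(-6 - 14))*(-3 - 4) = (2*(-14)*(-20))*(-7) = 560*(-7) = -3920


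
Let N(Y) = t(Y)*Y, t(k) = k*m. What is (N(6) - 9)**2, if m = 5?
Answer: 29241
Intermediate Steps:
t(k) = 5*k (t(k) = k*5 = 5*k)
N(Y) = 5*Y**2 (N(Y) = (5*Y)*Y = 5*Y**2)
(N(6) - 9)**2 = (5*6**2 - 9)**2 = (5*36 - 9)**2 = (180 - 9)**2 = 171**2 = 29241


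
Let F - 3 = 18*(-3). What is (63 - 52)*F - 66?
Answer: -627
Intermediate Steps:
F = -51 (F = 3 + 18*(-3) = 3 - 54 = -51)
(63 - 52)*F - 66 = (63 - 52)*(-51) - 66 = 11*(-51) - 66 = -561 - 66 = -627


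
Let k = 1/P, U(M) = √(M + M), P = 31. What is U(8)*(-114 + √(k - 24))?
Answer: -456 + 4*I*√23033/31 ≈ -456.0 + 19.583*I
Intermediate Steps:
U(M) = √2*√M (U(M) = √(2*M) = √2*√M)
k = 1/31 ≈ 0.032258
U(8)*(-114 + √(k - 24)) = (√2*√8)*(-114 + √(1/31 - 24)) = (√2*(2*√2))*(-114 + √(-743/31)) = 4*(-114 + I*√23033/31) = -456 + 4*I*√23033/31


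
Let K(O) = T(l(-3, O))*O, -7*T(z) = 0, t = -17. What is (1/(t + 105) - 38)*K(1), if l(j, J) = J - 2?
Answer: 0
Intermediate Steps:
l(j, J) = -2 + J
T(z) = 0 (T(z) = -⅐*0 = 0)
K(O) = 0 (K(O) = 0*O = 0)
(1/(t + 105) - 38)*K(1) = (1/(-17 + 105) - 38)*0 = (1/88 - 38)*0 = -3343/88*0 = 0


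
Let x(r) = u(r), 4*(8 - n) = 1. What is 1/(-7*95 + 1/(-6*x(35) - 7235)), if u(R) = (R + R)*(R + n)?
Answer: -25190/16751351 ≈ -0.0015038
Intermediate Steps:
n = 31/4 (n = 8 - ¼*1 = 8 - ¼ = 31/4 ≈ 7.7500)
u(R) = 2*R*(31/4 + R) (u(R) = (R + R)*(R + 31/4) = (2*R)*(31/4 + R) = 2*R*(31/4 + R))
x(r) = r*(31 + 4*r)/2
1/(-7*95 + 1/(-6*x(35) - 7235)) = 1/(-7*95 + 1/(-3*35*(31 + 4*35) - 7235)) = 1/(-665 + 1/(-3*35*(31 + 140) - 7235)) = 1/(-665 + 1/(-3*35*171 - 7235)) = 1/(-665 + 1/(-6*5985/2 - 7235)) = 1/(-665 + 1/(-17955 - 7235)) = 1/(-665 + 1/(-25190)) = 1/(-665 - 1/25190) = 1/(-16751351/25190) = -25190/16751351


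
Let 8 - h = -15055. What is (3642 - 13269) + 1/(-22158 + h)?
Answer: -68303566/7095 ≈ -9627.0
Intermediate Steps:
h = 15063 (h = 8 - 1*(-15055) = 8 + 15055 = 15063)
(3642 - 13269) + 1/(-22158 + h) = (3642 - 13269) + 1/(-22158 + 15063) = -9627 + 1/(-7095) = -9627 - 1/7095 = -68303566/7095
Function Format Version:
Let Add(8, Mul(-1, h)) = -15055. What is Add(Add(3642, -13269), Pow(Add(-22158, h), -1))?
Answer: Rational(-68303566, 7095) ≈ -9627.0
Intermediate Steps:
h = 15063 (h = Add(8, Mul(-1, -15055)) = Add(8, 15055) = 15063)
Add(Add(3642, -13269), Pow(Add(-22158, h), -1)) = Add(Add(3642, -13269), Pow(Add(-22158, 15063), -1)) = Add(-9627, Pow(-7095, -1)) = Add(-9627, Rational(-1, 7095)) = Rational(-68303566, 7095)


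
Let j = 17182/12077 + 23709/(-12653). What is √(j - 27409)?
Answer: 2*I*√160009399561153387739/152810281 ≈ 165.56*I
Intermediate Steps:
j = -68929747/152810281 (j = 17182*(1/12077) + 23709*(-1/12653) = 17182/12077 - 23709/12653 = -68929747/152810281 ≈ -0.45108)
√(j - 27409) = √(-68929747/152810281 - 27409) = √(-4188445921676/152810281) = 2*I*√160009399561153387739/152810281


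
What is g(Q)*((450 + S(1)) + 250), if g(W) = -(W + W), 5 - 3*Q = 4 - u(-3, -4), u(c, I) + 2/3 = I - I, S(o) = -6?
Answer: -1388/9 ≈ -154.22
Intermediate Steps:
u(c, I) = -⅔ (u(c, I) = -⅔ + (I - I) = -⅔ + 0 = -⅔)
Q = ⅑ (Q = 5/3 - (4 - 1*(-⅔))/3 = 5/3 - (4 + ⅔)/3 = 5/3 - ⅓*14/3 = 5/3 - 14/9 = ⅑ ≈ 0.11111)
g(W) = -2*W
g(Q)*((450 + S(1)) + 250) = (-2*⅑)*((450 - 6) + 250) = -2*(444 + 250)/9 = -2/9*694 = -1388/9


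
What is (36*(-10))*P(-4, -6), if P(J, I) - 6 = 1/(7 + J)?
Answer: -2280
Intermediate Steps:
P(J, I) = 6 + 1/(7 + J)
(36*(-10))*P(-4, -6) = (36*(-10))*((43 + 6*(-4))/(7 - 4)) = -360*(43 - 24)/3 = -120*19 = -360*19/3 = -2280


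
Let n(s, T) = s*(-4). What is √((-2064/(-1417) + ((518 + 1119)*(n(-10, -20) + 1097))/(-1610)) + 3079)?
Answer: √10015768894202890/2281370 ≈ 43.868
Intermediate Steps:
n(s, T) = -4*s
√((-2064/(-1417) + ((518 + 1119)*(n(-10, -20) + 1097))/(-1610)) + 3079) = √((-2064/(-1417) + ((518 + 1119)*(-4*(-10) + 1097))/(-1610)) + 3079) = √((-2064*(-1/1417) + (1637*(40 + 1097))*(-1/1610)) + 3079) = √((2064/1417 + (1637*1137)*(-1/1610)) + 3079) = √((2064/1417 + 1861269*(-1/1610)) + 3079) = √((2064/1417 - 1861269/1610) + 3079) = √(-2634095133/2281370 + 3079) = √(4390243097/2281370) = √10015768894202890/2281370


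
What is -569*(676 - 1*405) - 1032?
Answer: -155231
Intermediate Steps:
-569*(676 - 1*405) - 1032 = -569*(676 - 405) - 1032 = -569*271 - 1032 = -154199 - 1032 = -155231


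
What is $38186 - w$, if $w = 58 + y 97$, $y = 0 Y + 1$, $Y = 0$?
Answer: $38031$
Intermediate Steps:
$y = 1$ ($y = 0 \cdot 0 + 1 = 0 + 1 = 1$)
$w = 155$ ($w = 58 + 1 \cdot 97 = 58 + 97 = 155$)
$38186 - w = 38186 - 155 = 38031$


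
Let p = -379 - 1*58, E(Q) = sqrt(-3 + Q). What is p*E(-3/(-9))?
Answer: -874*I*sqrt(6)/3 ≈ -713.62*I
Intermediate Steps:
p = -437 (p = -379 - 58 = -437)
p*E(-3/(-9)) = -437*sqrt(-3 - 3/(-9)) = -437*sqrt(-3 - 3*(-1/9)) = -437*sqrt(-3 + 1/3) = -874*I*sqrt(6)/3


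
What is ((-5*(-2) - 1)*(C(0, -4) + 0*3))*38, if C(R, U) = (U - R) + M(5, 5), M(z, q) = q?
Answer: 342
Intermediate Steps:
C(R, U) = 5 + U - R (C(R, U) = (U - R) + 5 = 5 + U - R)
((-5*(-2) - 1)*(C(0, -4) + 0*3))*38 = ((-5*(-2) - 1)*((5 - 4 - 1*0) + 0*3))*38 = ((10 - 1)*((5 - 4 + 0) + 0))*38 = (9*(1 + 0))*38 = (9*1)*38 = 9*38 = 342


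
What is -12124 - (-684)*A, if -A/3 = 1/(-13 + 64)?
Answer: -206792/17 ≈ -12164.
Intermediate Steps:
A = -1/17 (A = -3/(-13 + 64) = -3/51 = -3*1/51 = -1/17 ≈ -0.058824)
-12124 - (-684)*A = -12124 - (-684)*(-1)/17 = -12124 - 1*684/17 = -12124 - 684/17 = -206792/17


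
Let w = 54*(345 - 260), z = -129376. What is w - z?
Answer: 133966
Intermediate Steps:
w = 4590 (w = 54*85 = 4590)
w - z = 4590 - 1*(-129376) = 4590 + 129376 = 133966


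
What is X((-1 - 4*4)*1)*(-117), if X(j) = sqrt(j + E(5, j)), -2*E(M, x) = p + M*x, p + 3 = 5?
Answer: -819*sqrt(2)/2 ≈ -579.12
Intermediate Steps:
p = 2 (p = -3 + 5 = 2)
E(M, x) = -1 - M*x/2 (E(M, x) = -(2 + M*x)/2 = -1 - M*x/2)
X(j) = sqrt(-1 - 3*j/2) (X(j) = sqrt(j + (-1 - 1/2*5*j)) = sqrt(j + (-1 - 5*j/2)) = sqrt(-1 - 3*j/2))
X((-1 - 4*4)*1)*(-117) = (sqrt(-4 - 6*(-1 - 4*4))/2)*(-117) = (sqrt(-4 - 6*(-1 - 16))/2)*(-117) = (sqrt(-4 - (-102))/2)*(-117) = (sqrt(-4 - 6*(-17))/2)*(-117) = (sqrt(-4 + 102)/2)*(-117) = (sqrt(98)/2)*(-117) = ((7*sqrt(2))/2)*(-117) = (7*sqrt(2)/2)*(-117) = -819*sqrt(2)/2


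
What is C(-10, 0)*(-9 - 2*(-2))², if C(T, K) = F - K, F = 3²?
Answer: 225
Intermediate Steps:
F = 9
C(T, K) = 9 - K
C(-10, 0)*(-9 - 2*(-2))² = (9 - 1*0)*(-9 - 2*(-2))² = (9 + 0)*(-9 + 4)² = 9*(-5)² = 9*25 = 225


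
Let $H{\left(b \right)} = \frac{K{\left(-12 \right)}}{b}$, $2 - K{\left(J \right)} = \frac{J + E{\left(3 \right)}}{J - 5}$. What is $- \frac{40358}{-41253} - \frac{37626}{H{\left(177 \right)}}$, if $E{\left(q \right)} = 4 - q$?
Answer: $- \frac{4670524874168}{948819} \approx -4.9225 \cdot 10^{6}$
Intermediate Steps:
$K{\left(J \right)} = 2 - \frac{1 + J}{-5 + J}$ ($K{\left(J \right)} = 2 - \frac{J + \left(4 - 3\right)}{J - 5} = 2 - \frac{J + \left(4 - 3\right)}{-5 + J} = 2 - \frac{J + 1}{-5 + J} = 2 - \frac{1 + J}{-5 + J}$)
$H{\left(b \right)} = \frac{23}{17 b}$ ($H{\left(b \right)} = \frac{\frac{1}{-5 - 12} \left(-11 - 12\right)}{b} = \frac{\frac{1}{-17} \left(-23\right)}{b} = \frac{\left(- \frac{1}{17}\right) \left(-23\right)}{b} = \frac{23}{17 b}$)
$- \frac{40358}{-41253} - \frac{37626}{H{\left(177 \right)}} = - \frac{40358}{-41253} - \frac{37626}{\frac{23}{17} \cdot \frac{1}{177}} = \left(-40358\right) \left(- \frac{1}{41253}\right) - \frac{37626}{\frac{23}{17} \cdot \frac{1}{177}} = \frac{40358}{41253} - \frac{37626}{\frac{23}{3009}} = \frac{40358}{41253} - \frac{113216634}{23} = - \frac{4670524874168}{948819}$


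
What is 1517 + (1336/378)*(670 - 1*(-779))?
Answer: 19915/3 ≈ 6638.3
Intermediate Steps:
1517 + (1336/378)*(670 - 1*(-779)) = 1517 + (1336*(1/378))*(670 + 779) = 1517 + (668/189)*1449 = 1517 + 15364/3 = 19915/3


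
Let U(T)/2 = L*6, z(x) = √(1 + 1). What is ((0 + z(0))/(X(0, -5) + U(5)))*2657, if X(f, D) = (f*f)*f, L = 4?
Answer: 2657*√2/48 ≈ 78.283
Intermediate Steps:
z(x) = √2
U(T) = 48 (U(T) = 2*(4*6) = 2*24 = 48)
X(f, D) = f³ (X(f, D) = f²*f = f³)
((0 + z(0))/(X(0, -5) + U(5)))*2657 = ((0 + √2)/(0³ + 48))*2657 = (√2/(0 + 48))*2657 = (√2/48)*2657 = 2657*√2/48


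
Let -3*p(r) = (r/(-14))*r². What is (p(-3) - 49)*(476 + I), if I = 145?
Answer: -431595/14 ≈ -30828.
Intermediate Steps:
p(r) = r³/42 (p(r) = -r/(-14)*r²/3 = -r*(-1/14)*r²/3 = -(-r/14)*r²/3 = -(-1)*r³/42 = r³/42)
(p(-3) - 49)*(476 + I) = ((1/42)*(-3)³ - 49)*(476 + 145) = ((1/42)*(-27) - 49)*621 = (-9/14 - 49)*621 = -695/14*621 = -431595/14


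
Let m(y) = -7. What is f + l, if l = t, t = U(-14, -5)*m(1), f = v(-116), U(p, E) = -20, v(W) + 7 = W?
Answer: 17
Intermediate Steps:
v(W) = -7 + W
f = -123 (f = -7 - 116 = -123)
t = 140 (t = -20*(-7) = 140)
l = 140
f + l = -123 + 140 = 17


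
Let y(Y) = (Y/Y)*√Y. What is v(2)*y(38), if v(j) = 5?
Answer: 5*√38 ≈ 30.822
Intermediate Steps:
y(Y) = √Y (y(Y) = 1*√Y = √Y)
v(2)*y(38) = 5*√38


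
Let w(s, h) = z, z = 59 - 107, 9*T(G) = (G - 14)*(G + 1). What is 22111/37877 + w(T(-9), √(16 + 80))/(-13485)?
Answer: 99994977/170257115 ≈ 0.58732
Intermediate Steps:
T(G) = (1 + G)*(-14 + G)/9 (T(G) = ((G - 14)*(G + 1))/9 = ((-14 + G)*(1 + G))/9 = ((1 + G)*(-14 + G))/9 = (1 + G)*(-14 + G)/9)
z = -48
w(s, h) = -48
22111/37877 + w(T(-9), √(16 + 80))/(-13485) = 22111/37877 - 48/(-13485) = 22111*(1/37877) - 48*(-1/13485) = 22111/37877 + 16/4495 = 99994977/170257115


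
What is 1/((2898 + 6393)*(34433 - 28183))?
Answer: 1/58068750 ≈ 1.7221e-8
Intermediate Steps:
1/((2898 + 6393)*(34433 - 28183)) = 1/(9291*6250) = 1/58068750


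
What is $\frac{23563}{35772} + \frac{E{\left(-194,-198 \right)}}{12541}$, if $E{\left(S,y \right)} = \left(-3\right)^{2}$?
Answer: $\frac{295825531}{448616652} \approx 0.65942$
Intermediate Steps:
$E{\left(S,y \right)} = 9$
$\frac{23563}{35772} + \frac{E{\left(-194,-198 \right)}}{12541} = \frac{23563}{35772} + \frac{9}{12541} = \frac{295825531}{448616652}$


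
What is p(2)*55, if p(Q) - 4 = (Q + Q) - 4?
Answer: 220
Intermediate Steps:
p(Q) = 2*Q (p(Q) = 4 + ((Q + Q) - 4) = 4 + (2*Q - 4) = 4 + (-4 + 2*Q) = 2*Q)
p(2)*55 = (2*2)*55 = 4*55 = 220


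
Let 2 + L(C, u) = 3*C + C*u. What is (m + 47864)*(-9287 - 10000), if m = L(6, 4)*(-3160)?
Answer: 1514723832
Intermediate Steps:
L(C, u) = -2 + 3*C + C*u (L(C, u) = -2 + (3*C + C*u) = -2 + 3*C + C*u)
m = -126400 (m = (-2 + 3*6 + 6*4)*(-3160) = (-2 + 18 + 24)*(-3160) = 40*(-3160) = -126400)
(m + 47864)*(-9287 - 10000) = (-126400 + 47864)*(-9287 - 10000) = -78536*(-19287) = 1514723832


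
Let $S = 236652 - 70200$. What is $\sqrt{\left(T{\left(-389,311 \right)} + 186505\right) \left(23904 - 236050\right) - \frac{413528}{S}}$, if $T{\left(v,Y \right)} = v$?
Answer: $\frac{5 i \sqrt{2734869462594289878}}{41613} \approx 1.9871 \cdot 10^{5} i$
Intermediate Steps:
$S = 166452$ ($S = 236652 - 70200 = 166452$)
$\sqrt{\left(T{\left(-389,311 \right)} + 186505\right) \left(23904 - 236050\right) - \frac{413528}{S}} = \sqrt{\left(-389 + 186505\right) \left(23904 - 236050\right) - \frac{413528}{166452}} = \sqrt{186116 \left(-212146\right) - \frac{103382}{41613}} = \sqrt{-39483764936 - \frac{103382}{41613}} = \sqrt{- \frac{1643037910385150}{41613}} = \frac{5 i \sqrt{2734869462594289878}}{41613}$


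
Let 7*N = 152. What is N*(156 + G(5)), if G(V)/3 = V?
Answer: 25992/7 ≈ 3713.1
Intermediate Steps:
N = 152/7 (N = (⅐)*152 = 152/7 ≈ 21.714)
G(V) = 3*V
N*(156 + G(5)) = 152*(156 + 3*5)/7 = 152*(156 + 15)/7 = (152/7)*171 = 25992/7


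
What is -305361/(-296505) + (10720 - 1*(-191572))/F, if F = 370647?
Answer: 19240192003/12210965415 ≈ 1.5756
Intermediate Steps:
-305361/(-296505) + (10720 - 1*(-191572))/F = -305361/(-296505) + (10720 - 1*(-191572))/370647 = -305361*(-1/296505) + (10720 + 191572)*(1/370647) = 33929/32945 + 202292*(1/370647) = 33929/32945 + 202292/370647 = 19240192003/12210965415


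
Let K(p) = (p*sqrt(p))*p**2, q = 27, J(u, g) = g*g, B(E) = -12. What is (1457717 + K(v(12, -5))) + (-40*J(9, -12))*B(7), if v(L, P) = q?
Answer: 1526837 + 59049*sqrt(3) ≈ 1.6291e+6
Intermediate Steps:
J(u, g) = g**2
v(L, P) = 27
K(p) = p**(7/2) (K(p) = p**(3/2)*p**2 = p**(7/2))
(1457717 + K(v(12, -5))) + (-40*J(9, -12))*B(7) = (1457717 + 27**(7/2)) - 40*(-12)**2*(-12) = (1457717 + 59049*sqrt(3)) - 40*144*(-12) = (1457717 + 59049*sqrt(3)) - 5760*(-12) = (1457717 + 59049*sqrt(3)) + 69120 = 1526837 + 59049*sqrt(3)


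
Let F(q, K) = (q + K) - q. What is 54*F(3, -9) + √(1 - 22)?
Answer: -486 + I*√21 ≈ -486.0 + 4.5826*I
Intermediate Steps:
F(q, K) = K (F(q, K) = (K + q) - q = K)
54*F(3, -9) + √(1 - 22) = 54*(-9) + √(1 - 22) = -486 + √(-21) = -486 + I*√21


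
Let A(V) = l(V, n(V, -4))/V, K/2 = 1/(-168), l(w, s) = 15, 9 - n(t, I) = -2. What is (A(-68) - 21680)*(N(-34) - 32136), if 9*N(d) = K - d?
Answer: 35812544964055/51408 ≈ 6.9663e+8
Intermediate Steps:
n(t, I) = 11 (n(t, I) = 9 - 1*(-2) = 9 + 2 = 11)
K = -1/84 (K = 2/(-168) = 2*(-1/168) = -1/84 ≈ -0.011905)
A(V) = 15/V
N(d) = -1/756 - d/9 (N(d) = (-1/84 - d)/9 = -1/756 - d/9)
(A(-68) - 21680)*(N(-34) - 32136) = (15/(-68) - 21680)*((-1/756 - 1/9*(-34)) - 32136) = (15*(-1/68) - 21680)*((-1/756 + 34/9) - 32136) = (-15/68 - 21680)*(2855/756 - 32136) = -1474255/68*(-24291961/756) = 35812544964055/51408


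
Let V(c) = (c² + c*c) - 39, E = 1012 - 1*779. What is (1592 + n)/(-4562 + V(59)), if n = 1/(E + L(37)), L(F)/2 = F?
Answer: 162915/241609 ≈ 0.67429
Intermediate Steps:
L(F) = 2*F
E = 233 (E = 1012 - 779 = 233)
n = 1/307 (n = 1/(233 + 2*37) = 1/(233 + 74) = 1/307 ≈ 0.0032573)
V(c) = -39 + 2*c² (V(c) = (c² + c²) - 39 = 2*c² - 39 = -39 + 2*c²)
(1592 + n)/(-4562 + V(59)) = (1592 + 1/307)/(-4562 + (-39 + 2*59²)) = 488745/(307*(-4562 + (-39 + 2*3481))) = 488745/(307*(-4562 + (-39 + 6962))) = 488745/(307*(-4562 + 6923)) = (488745/307)/2361 = (488745/307)*(1/2361) = 162915/241609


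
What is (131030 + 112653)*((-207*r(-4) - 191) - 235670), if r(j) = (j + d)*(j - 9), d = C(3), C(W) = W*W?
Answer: -54196561298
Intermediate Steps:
C(W) = W²
d = 9 (d = 3² = 9)
r(j) = (-9 + j)*(9 + j) (r(j) = (j + 9)*(j - 9) = (9 + j)*(-9 + j) = (-9 + j)*(9 + j))
(131030 + 112653)*((-207*r(-4) - 191) - 235670) = (131030 + 112653)*((-207*(-81 + (-4)²) - 191) - 235670) = 243683*((-207*(-81 + 16) - 191) - 235670) = 243683*((-207*(-65) - 191) - 235670) = 243683*((13455 - 191) - 235670) = 243683*(13264 - 235670) = 243683*(-222406) = -54196561298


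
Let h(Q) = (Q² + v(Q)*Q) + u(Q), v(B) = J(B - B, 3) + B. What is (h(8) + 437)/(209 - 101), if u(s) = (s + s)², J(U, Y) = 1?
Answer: 829/108 ≈ 7.6759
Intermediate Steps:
u(s) = 4*s² (u(s) = (2*s)² = 4*s²)
v(B) = 1 + B
h(Q) = 5*Q² + Q*(1 + Q) (h(Q) = (Q² + (1 + Q)*Q) + 4*Q² = (Q² + Q*(1 + Q)) + 4*Q² = 5*Q² + Q*(1 + Q))
(h(8) + 437)/(209 - 101) = (8*(1 + 6*8) + 437)/(209 - 101) = (8*(1 + 48) + 437)/108 = (8*49 + 437)*(1/108) = (392 + 437)*(1/108) = 829*(1/108) = 829/108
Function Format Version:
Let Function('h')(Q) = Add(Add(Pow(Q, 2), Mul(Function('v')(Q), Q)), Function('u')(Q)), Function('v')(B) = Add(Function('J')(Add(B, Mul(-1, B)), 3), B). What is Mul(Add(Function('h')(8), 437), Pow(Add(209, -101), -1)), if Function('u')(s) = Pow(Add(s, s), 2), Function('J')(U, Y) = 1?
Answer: Rational(829, 108) ≈ 7.6759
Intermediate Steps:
Function('u')(s) = Mul(4, Pow(s, 2)) (Function('u')(s) = Pow(Mul(2, s), 2) = Mul(4, Pow(s, 2)))
Function('v')(B) = Add(1, B)
Function('h')(Q) = Add(Mul(5, Pow(Q, 2)), Mul(Q, Add(1, Q))) (Function('h')(Q) = Add(Add(Pow(Q, 2), Mul(Add(1, Q), Q)), Mul(4, Pow(Q, 2))) = Add(Add(Pow(Q, 2), Mul(Q, Add(1, Q))), Mul(4, Pow(Q, 2))) = Add(Mul(5, Pow(Q, 2)), Mul(Q, Add(1, Q))))
Mul(Add(Function('h')(8), 437), Pow(Add(209, -101), -1)) = Mul(Add(Mul(8, Add(1, Mul(6, 8))), 437), Pow(Add(209, -101), -1)) = Mul(Add(Mul(8, Add(1, 48)), 437), Pow(108, -1)) = Mul(Add(Mul(8, 49), 437), Rational(1, 108)) = Mul(Add(392, 437), Rational(1, 108)) = Mul(829, Rational(1, 108)) = Rational(829, 108)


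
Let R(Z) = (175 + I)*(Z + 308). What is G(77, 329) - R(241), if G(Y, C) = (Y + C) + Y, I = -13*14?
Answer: 4326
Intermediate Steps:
I = -182
R(Z) = -2156 - 7*Z (R(Z) = (175 - 182)*(Z + 308) = -7*(308 + Z) = -2156 - 7*Z)
G(Y, C) = C + 2*Y (G(Y, C) = (C + Y) + Y = C + 2*Y)
G(77, 329) - R(241) = (329 + 2*77) - (-2156 - 7*241) = (329 + 154) - (-2156 - 1687) = 483 - 1*(-3843) = 483 + 3843 = 4326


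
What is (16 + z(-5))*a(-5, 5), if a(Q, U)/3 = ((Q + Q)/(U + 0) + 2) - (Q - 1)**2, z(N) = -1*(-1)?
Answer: -1836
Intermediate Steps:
z(N) = 1
a(Q, U) = 6 - 3*(-1 + Q)**2 + 6*Q/U (a(Q, U) = 3*(((Q + Q)/(U + 0) + 2) - (Q - 1)**2) = 3*(((2*Q)/U + 2) - (-1 + Q)**2) = 3*((2*Q/U + 2) - (-1 + Q)**2) = 3*((2 + 2*Q/U) - (-1 + Q)**2) = 3*(2 - (-1 + Q)**2 + 2*Q/U) = 6 - 3*(-1 + Q)**2 + 6*Q/U)
(16 + z(-5))*a(-5, 5) = (16 + 1)*(6 - 3*(-1 - 5)**2 + 6*(-5)/5) = 17*(6 - 3*(-6)**2 + 6*(-5)*(1/5)) = 17*(6 - 3*36 - 6) = 17*(6 - 108 - 6) = 17*(-108) = -1836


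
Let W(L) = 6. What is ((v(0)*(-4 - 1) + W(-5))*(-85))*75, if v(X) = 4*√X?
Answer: -38250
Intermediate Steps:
((v(0)*(-4 - 1) + W(-5))*(-85))*75 = (((4*√0)*(-4 - 1) + 6)*(-85))*75 = (((4*0)*(-5) + 6)*(-85))*75 = ((0*(-5) + 6)*(-85))*75 = ((0 + 6)*(-85))*75 = (6*(-85))*75 = -510*75 = -38250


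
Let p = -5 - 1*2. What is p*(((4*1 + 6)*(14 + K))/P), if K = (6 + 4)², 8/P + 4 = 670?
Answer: -664335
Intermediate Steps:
P = 4/333 (P = 8/(-4 + 670) = 8/666 = 8*(1/666) = 4/333 ≈ 0.012012)
K = 100 (K = 10² = 100)
p = -7 (p = -5 - 2 = -7)
p*(((4*1 + 6)*(14 + K))/P) = -7*(4*1 + 6)*(14 + 100)/4/333 = -7*(4 + 6)*114*333/4 = -7*10*114*333/4 = -7980*333/4 = -7*94905 = -664335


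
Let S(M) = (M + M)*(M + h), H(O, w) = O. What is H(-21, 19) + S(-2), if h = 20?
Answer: -93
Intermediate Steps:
S(M) = 2*M*(20 + M) (S(M) = (M + M)*(M + 20) = (2*M)*(20 + M) = 2*M*(20 + M))
H(-21, 19) + S(-2) = -21 + 2*(-2)*(20 - 2) = -21 + 2*(-2)*18 = -21 - 72 = -93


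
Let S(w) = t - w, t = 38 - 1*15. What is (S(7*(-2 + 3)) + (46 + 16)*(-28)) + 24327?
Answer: 22607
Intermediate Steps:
t = 23 (t = 38 - 15 = 23)
S(w) = 23 - w
(S(7*(-2 + 3)) + (46 + 16)*(-28)) + 24327 = ((23 - 7*(-2 + 3)) + (46 + 16)*(-28)) + 24327 = ((23 - 7) + 62*(-28)) + 24327 = ((23 - 1*7) - 1736) + 24327 = ((23 - 7) - 1736) + 24327 = (16 - 1736) + 24327 = -1720 + 24327 = 22607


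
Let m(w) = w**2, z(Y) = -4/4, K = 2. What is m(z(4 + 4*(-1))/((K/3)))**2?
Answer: 81/16 ≈ 5.0625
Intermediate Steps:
z(Y) = -1 (z(Y) = -4*1/4 = -1)
m(z(4 + 4*(-1))/((K/3)))**2 = ((-1/(2/3))**2)**2 = ((-1/(2*(1/3)))**2)**2 = ((-1/2/3)**2)**2 = ((-1*3/2)**2)**2 = ((-3/2)**2)**2 = (9/4)**2 = 81/16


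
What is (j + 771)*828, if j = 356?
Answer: 933156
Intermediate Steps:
(j + 771)*828 = (356 + 771)*828 = 1127*828 = 933156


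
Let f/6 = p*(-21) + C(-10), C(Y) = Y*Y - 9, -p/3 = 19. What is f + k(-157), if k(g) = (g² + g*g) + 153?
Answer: 57179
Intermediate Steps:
k(g) = 153 + 2*g² (k(g) = (g² + g²) + 153 = 2*g² + 153 = 153 + 2*g²)
p = -57 (p = -3*19 = -57)
C(Y) = -9 + Y² (C(Y) = Y² - 9 = -9 + Y²)
f = 7728 (f = 6*(-57*(-21) + (-9 + (-10)²)) = 6*(1197 + (-9 + 100)) = 6*(1197 + 91) = 6*1288 = 7728)
f + k(-157) = 7728 + (153 + 2*(-157)²) = 7728 + (153 + 2*24649) = 7728 + (153 + 49298) = 7728 + 49451 = 57179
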